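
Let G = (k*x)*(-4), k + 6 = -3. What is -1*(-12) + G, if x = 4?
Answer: 156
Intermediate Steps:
k = -9 (k = -6 - 3 = -9)
G = 144 (G = -9*4*(-4) = -36*(-4) = 144)
-1*(-12) + G = -1*(-12) + 144 = 12 + 144 = 156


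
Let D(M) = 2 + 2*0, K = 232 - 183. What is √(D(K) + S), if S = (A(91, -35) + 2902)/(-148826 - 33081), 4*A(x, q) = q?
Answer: √262616043481/363814 ≈ 1.4086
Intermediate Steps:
A(x, q) = q/4
K = 49
S = -11573/727628 (S = ((¼)*(-35) + 2902)/(-148826 - 33081) = (-35/4 + 2902)/(-181907) = (11573/4)*(-1/181907) = -11573/727628 ≈ -0.015905)
D(M) = 2 (D(M) = 2 + 0 = 2)
√(D(K) + S) = √(2 - 11573/727628) = √(1443683/727628) = √262616043481/363814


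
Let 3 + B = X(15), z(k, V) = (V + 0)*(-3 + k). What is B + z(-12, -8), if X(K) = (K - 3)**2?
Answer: 261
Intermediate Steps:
X(K) = (-3 + K)**2
z(k, V) = V*(-3 + k)
B = 141 (B = -3 + (-3 + 15)**2 = -3 + 12**2 = -3 + 144 = 141)
B + z(-12, -8) = 141 - 8*(-3 - 12) = 141 - 8*(-15) = 141 + 120 = 261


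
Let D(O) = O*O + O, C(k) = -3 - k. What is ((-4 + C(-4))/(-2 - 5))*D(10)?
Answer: 330/7 ≈ 47.143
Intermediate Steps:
D(O) = O + O² (D(O) = O² + O = O + O²)
((-4 + C(-4))/(-2 - 5))*D(10) = ((-4 + (-3 - 1*(-4)))/(-2 - 5))*(10*(1 + 10)) = ((-4 + (-3 + 4))/(-7))*(10*11) = ((-4 + 1)*(-⅐))*110 = -3*(-⅐)*110 = (3/7)*110 = 330/7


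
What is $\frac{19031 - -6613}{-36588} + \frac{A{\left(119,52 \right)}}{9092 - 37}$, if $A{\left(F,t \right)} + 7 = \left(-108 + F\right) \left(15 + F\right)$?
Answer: $- \frac{14877652}{27608695} \approx -0.53888$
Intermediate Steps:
$A{\left(F,t \right)} = -7 + \left(-108 + F\right) \left(15 + F\right)$
$\frac{19031 - -6613}{-36588} + \frac{A{\left(119,52 \right)}}{9092 - 37} = \frac{19031 - -6613}{-36588} + \frac{-1627 + 119^{2} - 11067}{9092 - 37} = \left(19031 + 6613\right) \left(- \frac{1}{36588}\right) + \frac{-1627 + 14161 - 11067}{9092 - 37} = 25644 \left(- \frac{1}{36588}\right) + \frac{1467}{9055} = - \frac{2137}{3049} + 1467 \cdot \frac{1}{9055} = - \frac{2137}{3049} + \frac{1467}{9055} = - \frac{14877652}{27608695}$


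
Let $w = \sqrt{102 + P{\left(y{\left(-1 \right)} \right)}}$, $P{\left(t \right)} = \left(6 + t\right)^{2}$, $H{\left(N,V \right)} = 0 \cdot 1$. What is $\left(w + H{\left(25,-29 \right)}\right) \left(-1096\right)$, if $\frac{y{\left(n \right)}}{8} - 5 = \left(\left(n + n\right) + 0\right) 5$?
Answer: $- 1096 \sqrt{1258} \approx -38873.0$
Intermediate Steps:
$y{\left(n \right)} = 40 + 80 n$ ($y{\left(n \right)} = 40 + 8 \left(\left(n + n\right) + 0\right) 5 = 40 + 8 \left(2 n + 0\right) 5 = 40 + 8 \cdot 2 n 5 = 40 + 8 \cdot 10 n = 40 + 80 n$)
$H{\left(N,V \right)} = 0$
$w = \sqrt{1258}$ ($w = \sqrt{102 + \left(6 + \left(40 + 80 \left(-1\right)\right)\right)^{2}} = \sqrt{102 + \left(6 + \left(40 - 80\right)\right)^{2}} = \sqrt{102 + \left(6 - 40\right)^{2}} = \sqrt{102 + \left(-34\right)^{2}} = \sqrt{102 + 1156} = \sqrt{1258} \approx 35.468$)
$\left(w + H{\left(25,-29 \right)}\right) \left(-1096\right) = \left(\sqrt{1258} + 0\right) \left(-1096\right) = \sqrt{1258} \left(-1096\right) = - 1096 \sqrt{1258}$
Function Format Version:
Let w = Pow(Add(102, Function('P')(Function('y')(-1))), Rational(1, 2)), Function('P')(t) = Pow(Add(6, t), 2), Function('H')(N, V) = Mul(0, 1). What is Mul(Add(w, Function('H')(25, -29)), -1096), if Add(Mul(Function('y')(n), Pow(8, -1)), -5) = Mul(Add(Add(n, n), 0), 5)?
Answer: Mul(-1096, Pow(1258, Rational(1, 2))) ≈ -38873.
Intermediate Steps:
Function('y')(n) = Add(40, Mul(80, n)) (Function('y')(n) = Add(40, Mul(8, Mul(Add(Add(n, n), 0), 5))) = Add(40, Mul(8, Mul(Add(Mul(2, n), 0), 5))) = Add(40, Mul(8, Mul(Mul(2, n), 5))) = Add(40, Mul(8, Mul(10, n))) = Add(40, Mul(80, n)))
Function('H')(N, V) = 0
w = Pow(1258, Rational(1, 2)) (w = Pow(Add(102, Pow(Add(6, Add(40, Mul(80, -1))), 2)), Rational(1, 2)) = Pow(Add(102, Pow(Add(6, Add(40, -80)), 2)), Rational(1, 2)) = Pow(Add(102, Pow(Add(6, -40), 2)), Rational(1, 2)) = Pow(Add(102, Pow(-34, 2)), Rational(1, 2)) = Pow(Add(102, 1156), Rational(1, 2)) = Pow(1258, Rational(1, 2)) ≈ 35.468)
Mul(Add(w, Function('H')(25, -29)), -1096) = Mul(Add(Pow(1258, Rational(1, 2)), 0), -1096) = Mul(Pow(1258, Rational(1, 2)), -1096) = Mul(-1096, Pow(1258, Rational(1, 2)))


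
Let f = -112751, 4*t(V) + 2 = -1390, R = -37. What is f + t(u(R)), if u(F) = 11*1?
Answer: -113099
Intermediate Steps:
u(F) = 11
t(V) = -348 (t(V) = -½ + (¼)*(-1390) = -½ - 695/2 = -348)
f + t(u(R)) = -112751 - 348 = -113099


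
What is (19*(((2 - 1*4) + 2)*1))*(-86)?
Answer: 0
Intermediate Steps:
(19*(((2 - 1*4) + 2)*1))*(-86) = (19*(((2 - 4) + 2)*1))*(-86) = (19*((-2 + 2)*1))*(-86) = (19*(0*1))*(-86) = (19*0)*(-86) = 0*(-86) = 0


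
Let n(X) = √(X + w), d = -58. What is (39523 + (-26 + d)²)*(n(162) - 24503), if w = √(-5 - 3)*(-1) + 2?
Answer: -1141325237 + 46579*√(164 - 2*I*√2) ≈ -1.1407e+9 - 5143.6*I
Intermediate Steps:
w = 2 - 2*I*√2 (w = √(-8)*(-1) + 2 = (2*I*√2)*(-1) + 2 = -2*I*√2 + 2 = 2 - 2*I*√2 ≈ 2.0 - 2.8284*I)
n(X) = √(2 + X - 2*I*√2) (n(X) = √(X + (2 - 2*I*√2)) = √(2 + X - 2*I*√2))
(39523 + (-26 + d)²)*(n(162) - 24503) = (39523 + (-26 - 58)²)*(√(2 + 162 - 2*I*√2) - 24503) = (39523 + (-84)²)*(√(164 - 2*I*√2) - 24503) = (39523 + 7056)*(-24503 + √(164 - 2*I*√2)) = 46579*(-24503 + √(164 - 2*I*√2)) = -1141325237 + 46579*√(164 - 2*I*√2)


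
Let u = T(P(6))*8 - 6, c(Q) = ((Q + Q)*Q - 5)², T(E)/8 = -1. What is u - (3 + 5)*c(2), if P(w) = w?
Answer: -142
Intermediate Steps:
T(E) = -8 (T(E) = 8*(-1) = -8)
c(Q) = (-5 + 2*Q²)² (c(Q) = ((2*Q)*Q - 5)² = (2*Q² - 5)² = (-5 + 2*Q²)²)
u = -70 (u = -8*8 - 6 = -64 - 6 = -70)
u - (3 + 5)*c(2) = -70 - (3 + 5)*(-5 + 2*2²)² = -70 - 8*(-5 + 2*4)² = -70 - 8*(-5 + 8)² = -70 - 8*3² = -70 - 8*9 = -70 - 1*72 = -70 - 72 = -142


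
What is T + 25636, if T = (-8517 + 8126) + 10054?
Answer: 35299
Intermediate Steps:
T = 9663 (T = -391 + 10054 = 9663)
T + 25636 = 9663 + 25636 = 35299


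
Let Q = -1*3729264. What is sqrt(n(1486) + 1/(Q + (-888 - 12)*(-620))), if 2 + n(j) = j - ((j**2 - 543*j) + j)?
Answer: 101*I*sqrt(21586050832551)/396408 ≈ 1183.8*I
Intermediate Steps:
n(j) = -2 - j**2 + 543*j (n(j) = -2 + (j - ((j**2 - 543*j) + j)) = -2 + (j - (j**2 - 542*j)) = -2 + (j + (-j**2 + 542*j)) = -2 + (-j**2 + 543*j) = -2 - j**2 + 543*j)
Q = -3729264
sqrt(n(1486) + 1/(Q + (-888 - 12)*(-620))) = sqrt((-2 - 1*1486**2 + 543*1486) + 1/(-3729264 + (-888 - 12)*(-620))) = sqrt((-2 - 1*2208196 + 806898) + 1/(-3729264 - 900*(-620))) = sqrt((-2 - 2208196 + 806898) + 1/(-3729264 + 558000)) = sqrt(-1401300 + 1/(-3171264)) = sqrt(-1401300 - 1/3171264) = sqrt(-4443892243201/3171264) = 101*I*sqrt(21586050832551)/396408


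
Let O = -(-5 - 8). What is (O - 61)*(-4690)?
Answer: 225120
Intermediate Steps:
O = 13 (O = -1*(-13) = 13)
(O - 61)*(-4690) = (13 - 61)*(-4690) = -48*(-4690) = 225120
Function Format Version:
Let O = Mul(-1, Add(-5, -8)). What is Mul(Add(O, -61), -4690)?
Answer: 225120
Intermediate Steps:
O = 13 (O = Mul(-1, -13) = 13)
Mul(Add(O, -61), -4690) = Mul(Add(13, -61), -4690) = Mul(-48, -4690) = 225120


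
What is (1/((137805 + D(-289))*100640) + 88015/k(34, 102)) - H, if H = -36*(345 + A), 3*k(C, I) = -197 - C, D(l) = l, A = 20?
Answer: 12784547553353677/1065649988480 ≈ 11997.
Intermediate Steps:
k(C, I) = -197/3 - C/3 (k(C, I) = (-197 - C)/3 = -197/3 - C/3)
H = -13140 (H = -36*(345 + 20) = -36*365 = -13140)
(1/((137805 + D(-289))*100640) + 88015/k(34, 102)) - H = (1/((137805 - 289)*100640) + 88015/(-197/3 - ⅓*34)) - 1*(-13140) = ((1/100640)/137516 + 88015/(-197/3 - 34/3)) + 13140 = ((1/137516)*(1/100640) + 88015/(-77)) + 13140 = (1/13839610240 + 88015*(-1/77)) + 13140 = (1/13839610240 - 88015/77) + 13140 = -1218093295273523/1065649988480 + 13140 = 12784547553353677/1065649988480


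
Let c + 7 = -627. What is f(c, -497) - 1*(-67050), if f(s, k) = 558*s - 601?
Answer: -287323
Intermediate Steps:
c = -634 (c = -7 - 627 = -634)
f(s, k) = -601 + 558*s
f(c, -497) - 1*(-67050) = (-601 + 558*(-634)) - 1*(-67050) = (-601 - 353772) + 67050 = -354373 + 67050 = -287323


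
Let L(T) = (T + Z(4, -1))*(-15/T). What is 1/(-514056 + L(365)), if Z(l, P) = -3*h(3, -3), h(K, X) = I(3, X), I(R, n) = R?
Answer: -73/37527156 ≈ -1.9453e-6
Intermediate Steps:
h(K, X) = 3
Z(l, P) = -9 (Z(l, P) = -3*3 = -9)
L(T) = -15*(-9 + T)/T (L(T) = (T - 9)*(-15/T) = (-9 + T)*(-15/T) = -15*(-9 + T)/T)
1/(-514056 + L(365)) = 1/(-514056 + (-15 + 135/365)) = 1/(-514056 + (-15 + 135*(1/365))) = 1/(-514056 + (-15 + 27/73)) = 1/(-514056 - 1068/73) = 1/(-37527156/73) = -73/37527156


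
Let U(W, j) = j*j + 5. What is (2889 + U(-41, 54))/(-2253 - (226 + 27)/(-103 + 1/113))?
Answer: -53452/20705 ≈ -2.5816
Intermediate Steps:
U(W, j) = 5 + j**2 (U(W, j) = j**2 + 5 = 5 + j**2)
(2889 + U(-41, 54))/(-2253 - (226 + 27)/(-103 + 1/113)) = (2889 + (5 + 54**2))/(-2253 - (226 + 27)/(-103 + 1/113)) = (2889 + (5 + 2916))/(-2253 - 253/(-103 + 1/113)) = (2889 + 2921)/(-2253 - 253/(-11638/113)) = 5810/(-2253 - 253*(-113)/11638) = 5810/(-2253 - 1*(-113/46)) = 5810/(-2253 + 113/46) = 5810/(-103525/46) = 5810*(-46/103525) = -53452/20705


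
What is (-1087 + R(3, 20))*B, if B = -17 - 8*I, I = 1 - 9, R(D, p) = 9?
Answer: -50666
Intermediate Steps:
I = -8
B = 47 (B = -17 - 8*(-8) = -17 + 64 = 47)
(-1087 + R(3, 20))*B = (-1087 + 9)*47 = -1078*47 = -50666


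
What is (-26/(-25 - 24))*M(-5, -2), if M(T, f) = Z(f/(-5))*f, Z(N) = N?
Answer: -104/245 ≈ -0.42449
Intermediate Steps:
M(T, f) = -f²/5 (M(T, f) = (f/(-5))*f = (f*(-⅕))*f = (-f/5)*f = -f²/5)
(-26/(-25 - 24))*M(-5, -2) = (-26/(-25 - 24))*(-⅕*(-2)²) = (-26/(-49))*(-⅕*4) = -1/49*(-26)*(-⅘) = (26/49)*(-⅘) = -104/245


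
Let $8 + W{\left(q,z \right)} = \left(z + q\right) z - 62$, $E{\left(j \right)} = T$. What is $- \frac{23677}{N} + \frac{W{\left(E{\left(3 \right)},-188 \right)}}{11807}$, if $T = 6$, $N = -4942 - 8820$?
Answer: $\frac{749471591}{162487934} \approx 4.6125$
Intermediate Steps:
$N = -13762$ ($N = -4942 - 8820 = -13762$)
$E{\left(j \right)} = 6$
$W{\left(q,z \right)} = -70 + z \left(q + z\right)$ ($W{\left(q,z \right)} = -8 + \left(\left(z + q\right) z - 62\right) = -8 + \left(\left(q + z\right) z - 62\right) = -8 + \left(z \left(q + z\right) - 62\right) = -8 + \left(-62 + z \left(q + z\right)\right) = -70 + z \left(q + z\right)$)
$- \frac{23677}{N} + \frac{W{\left(E{\left(3 \right)},-188 \right)}}{11807} = - \frac{23677}{-13762} + \frac{-70 + \left(-188\right)^{2} + 6 \left(-188\right)}{11807} = \left(-23677\right) \left(- \frac{1}{13762}\right) + \left(-70 + 35344 - 1128\right) \frac{1}{11807} = \frac{23677}{13762} + 34146 \cdot \frac{1}{11807} = \frac{23677}{13762} + \frac{34146}{11807} = \frac{749471591}{162487934}$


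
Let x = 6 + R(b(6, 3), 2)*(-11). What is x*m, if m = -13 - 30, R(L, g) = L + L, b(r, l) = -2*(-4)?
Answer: 7310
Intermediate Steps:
b(r, l) = 8
R(L, g) = 2*L
m = -43
x = -170 (x = 6 + (2*8)*(-11) = 6 + 16*(-11) = 6 - 176 = -170)
x*m = -170*(-43) = 7310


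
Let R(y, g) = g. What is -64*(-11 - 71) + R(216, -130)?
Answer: 5118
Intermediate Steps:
-64*(-11 - 71) + R(216, -130) = -64*(-11 - 71) - 130 = -64*(-82) - 130 = 5248 - 130 = 5118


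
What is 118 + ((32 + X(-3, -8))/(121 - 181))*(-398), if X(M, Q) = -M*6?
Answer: 1349/3 ≈ 449.67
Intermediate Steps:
X(M, Q) = -6*M
118 + ((32 + X(-3, -8))/(121 - 181))*(-398) = 118 + ((32 - 6*(-3))/(121 - 181))*(-398) = 118 + ((32 + 18)/(-60))*(-398) = 118 + (50*(-1/60))*(-398) = 118 - ⅚*(-398) = 118 + 995/3 = 1349/3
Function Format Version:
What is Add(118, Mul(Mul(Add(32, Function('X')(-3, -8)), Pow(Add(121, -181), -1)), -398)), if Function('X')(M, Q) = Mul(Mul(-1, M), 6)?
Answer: Rational(1349, 3) ≈ 449.67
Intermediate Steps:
Function('X')(M, Q) = Mul(-6, M)
Add(118, Mul(Mul(Add(32, Function('X')(-3, -8)), Pow(Add(121, -181), -1)), -398)) = Add(118, Mul(Mul(Add(32, Mul(-6, -3)), Pow(Add(121, -181), -1)), -398)) = Add(118, Mul(Mul(Add(32, 18), Pow(-60, -1)), -398)) = Add(118, Mul(Mul(50, Rational(-1, 60)), -398)) = Add(118, Mul(Rational(-5, 6), -398)) = Add(118, Rational(995, 3)) = Rational(1349, 3)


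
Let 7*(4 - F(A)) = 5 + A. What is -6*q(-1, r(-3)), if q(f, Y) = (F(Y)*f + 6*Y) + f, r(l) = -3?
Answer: 954/7 ≈ 136.29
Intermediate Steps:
F(A) = 23/7 - A/7 (F(A) = 4 - (5 + A)/7 = 4 + (-5/7 - A/7) = 23/7 - A/7)
q(f, Y) = f + 6*Y + f*(23/7 - Y/7) (q(f, Y) = ((23/7 - Y/7)*f + 6*Y) + f = (f*(23/7 - Y/7) + 6*Y) + f = (6*Y + f*(23/7 - Y/7)) + f = f + 6*Y + f*(23/7 - Y/7))
-6*q(-1, r(-3)) = -6*(6*(-3) + (30/7)*(-1) - ⅐*(-3)*(-1)) = -6*(-18 - 30/7 - 3/7) = -6*(-159/7) = 954/7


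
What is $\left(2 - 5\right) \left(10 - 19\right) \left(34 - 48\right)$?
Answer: $-378$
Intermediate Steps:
$\left(2 - 5\right) \left(10 - 19\right) \left(34 - 48\right) = - 3 \left(\left(-9\right) \left(-14\right)\right) = \left(-3\right) 126 = -378$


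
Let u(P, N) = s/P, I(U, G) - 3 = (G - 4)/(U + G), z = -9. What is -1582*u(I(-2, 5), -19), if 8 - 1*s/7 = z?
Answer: -282387/5 ≈ -56477.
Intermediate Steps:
s = 119 (s = 56 - 7*(-9) = 56 + 63 = 119)
I(U, G) = 3 + (-4 + G)/(G + U) (I(U, G) = 3 + (G - 4)/(U + G) = 3 + (-4 + G)/(G + U))
u(P, N) = 119/P
-1582*u(I(-2, 5), -19) = -188258/((-4 + 3*(-2) + 4*5)/(5 - 2)) = -188258/((-4 - 6 + 20)/3) = -188258/((⅓)*10) = -188258/10/3 = -188258*3/10 = -1582*357/10 = -282387/5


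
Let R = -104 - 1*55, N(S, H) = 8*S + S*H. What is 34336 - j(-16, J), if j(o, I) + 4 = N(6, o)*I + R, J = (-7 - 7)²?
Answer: 43907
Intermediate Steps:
N(S, H) = 8*S + H*S
R = -159 (R = -104 - 55 = -159)
J = 196 (J = (-14)² = 196)
j(o, I) = -163 + I*(48 + 6*o) (j(o, I) = -4 + ((6*(8 + o))*I - 159) = -4 + ((48 + 6*o)*I - 159) = -4 + (I*(48 + 6*o) - 159) = -4 + (-159 + I*(48 + 6*o)) = -163 + I*(48 + 6*o))
34336 - j(-16, J) = 34336 - (-163 + 6*196*(8 - 16)) = 34336 - (-163 + 6*196*(-8)) = 34336 - (-163 - 9408) = 34336 - 1*(-9571) = 34336 + 9571 = 43907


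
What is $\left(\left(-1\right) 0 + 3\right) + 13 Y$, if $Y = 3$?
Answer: $42$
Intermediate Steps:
$\left(\left(-1\right) 0 + 3\right) + 13 Y = \left(\left(-1\right) 0 + 3\right) + 13 \cdot 3 = \left(0 + 3\right) + 39 = 3 + 39 = 42$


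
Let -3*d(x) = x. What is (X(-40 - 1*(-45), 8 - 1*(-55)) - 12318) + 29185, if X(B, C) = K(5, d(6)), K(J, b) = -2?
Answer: 16865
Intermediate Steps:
d(x) = -x/3
X(B, C) = -2
(X(-40 - 1*(-45), 8 - 1*(-55)) - 12318) + 29185 = (-2 - 12318) + 29185 = -12320 + 29185 = 16865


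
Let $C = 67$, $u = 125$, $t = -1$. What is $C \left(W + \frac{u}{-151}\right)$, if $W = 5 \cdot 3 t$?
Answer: $- \frac{160130}{151} \approx -1060.5$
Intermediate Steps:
$W = -15$ ($W = 5 \cdot 3 \left(-1\right) = 15 \left(-1\right) = -15$)
$C \left(W + \frac{u}{-151}\right) = 67 \left(-15 + \frac{125}{-151}\right) = 67 \left(-15 + 125 \left(- \frac{1}{151}\right)\right) = 67 \left(-15 - \frac{125}{151}\right) = 67 \left(- \frac{2390}{151}\right) = - \frac{160130}{151}$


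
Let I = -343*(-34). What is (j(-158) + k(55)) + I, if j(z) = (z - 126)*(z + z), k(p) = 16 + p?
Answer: 101477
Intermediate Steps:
I = 11662
j(z) = 2*z*(-126 + z) (j(z) = (-126 + z)*(2*z) = 2*z*(-126 + z))
(j(-158) + k(55)) + I = (2*(-158)*(-126 - 158) + (16 + 55)) + 11662 = (2*(-158)*(-284) + 71) + 11662 = (89744 + 71) + 11662 = 89815 + 11662 = 101477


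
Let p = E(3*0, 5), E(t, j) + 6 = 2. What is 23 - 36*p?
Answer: 167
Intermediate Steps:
E(t, j) = -4 (E(t, j) = -6 + 2 = -4)
p = -4
23 - 36*p = 23 - 36*(-4) = 23 + 144 = 167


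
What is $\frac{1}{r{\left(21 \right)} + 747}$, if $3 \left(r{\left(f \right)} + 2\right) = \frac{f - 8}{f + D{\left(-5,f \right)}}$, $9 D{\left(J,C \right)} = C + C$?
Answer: $\frac{77}{57378} \approx 0.001342$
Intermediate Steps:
$D{\left(J,C \right)} = \frac{2 C}{9}$ ($D{\left(J,C \right)} = \frac{C + C}{9} = \frac{2 C}{9}$)
$r{\left(f \right)} = -2 + \frac{3 \left(-8 + f\right)}{11 f}$ ($r{\left(f \right)} = -2 + \frac{\left(f - 8\right) \frac{1}{f + \frac{2 f}{9}}}{3} = -2 + \frac{\left(-8 + f\right) \frac{1}{\frac{11}{9} f}}{3} = -2 + \frac{\left(-8 + f\right) \frac{9}{11 f}}{3} = -2 + \frac{\frac{9}{11} \frac{1}{f} \left(-8 + f\right)}{3} = -2 + \frac{3 \left(-8 + f\right)}{11 f}$)
$\frac{1}{r{\left(21 \right)} + 747} = \frac{1}{\frac{-24 - 399}{11 \cdot 21} + 747} = \frac{1}{\frac{1}{11} \cdot \frac{1}{21} \left(-24 - 399\right) + 747} = \frac{1}{\frac{1}{11} \cdot \frac{1}{21} \left(-423\right) + 747} = \frac{1}{- \frac{141}{77} + 747} = \frac{1}{\frac{57378}{77}} = \frac{77}{57378}$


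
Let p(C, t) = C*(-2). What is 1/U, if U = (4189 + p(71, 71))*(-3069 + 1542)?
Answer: -1/6179769 ≈ -1.6182e-7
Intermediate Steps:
p(C, t) = -2*C
U = -6179769 (U = (4189 - 2*71)*(-3069 + 1542) = (4189 - 142)*(-1527) = 4047*(-1527) = -6179769)
1/U = 1/(-6179769) = -1/6179769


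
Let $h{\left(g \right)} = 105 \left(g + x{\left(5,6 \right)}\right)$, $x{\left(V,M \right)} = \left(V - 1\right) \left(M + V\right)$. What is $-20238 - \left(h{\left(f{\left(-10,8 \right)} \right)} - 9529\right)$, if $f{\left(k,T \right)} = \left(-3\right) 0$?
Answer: $-15329$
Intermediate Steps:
$f{\left(k,T \right)} = 0$
$x{\left(V,M \right)} = \left(-1 + V\right) \left(M + V\right)$
$h{\left(g \right)} = 4620 + 105 g$ ($h{\left(g \right)} = 105 \left(g + \left(5^{2} - 6 - 5 + 6 \cdot 5\right)\right) = 105 \left(g + \left(25 - 6 - 5 + 30\right)\right) = 105 \left(g + 44\right) = 105 \left(44 + g\right) = 4620 + 105 g$)
$-20238 - \left(h{\left(f{\left(-10,8 \right)} \right)} - 9529\right) = -20238 - \left(\left(4620 + 105 \cdot 0\right) - 9529\right) = -20238 - \left(\left(4620 + 0\right) - 9529\right) = -20238 - \left(4620 - 9529\right) = -20238 - -4909 = -20238 + 4909 = -15329$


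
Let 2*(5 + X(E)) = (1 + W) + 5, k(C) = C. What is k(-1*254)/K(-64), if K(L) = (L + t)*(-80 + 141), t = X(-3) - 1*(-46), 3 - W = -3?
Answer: 254/1037 ≈ 0.24494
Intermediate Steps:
W = 6 (W = 3 - 1*(-3) = 3 + 3 = 6)
X(E) = 1 (X(E) = -5 + ((1 + 6) + 5)/2 = -5 + (7 + 5)/2 = -5 + (1/2)*12 = -5 + 6 = 1)
t = 47 (t = 1 - 1*(-46) = 1 + 46 = 47)
K(L) = 2867 + 61*L (K(L) = (L + 47)*(-80 + 141) = (47 + L)*61 = 2867 + 61*L)
k(-1*254)/K(-64) = (-1*254)/(2867 + 61*(-64)) = -254/(2867 - 3904) = -254/(-1037) = -254*(-1/1037) = 254/1037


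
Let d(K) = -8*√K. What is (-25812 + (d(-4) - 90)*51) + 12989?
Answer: -17413 - 816*I ≈ -17413.0 - 816.0*I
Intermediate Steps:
(-25812 + (d(-4) - 90)*51) + 12989 = (-25812 + (-16*I - 90)*51) + 12989 = (-25812 + (-90 - 16*I)*51) + 12989 = (-25812 + (-4590 - 816*I)) + 12989 = (-30402 - 816*I) + 12989 = -17413 - 816*I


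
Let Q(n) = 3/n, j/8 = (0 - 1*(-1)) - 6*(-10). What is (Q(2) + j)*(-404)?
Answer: -197758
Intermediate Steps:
j = 488 (j = 8*((0 - 1*(-1)) - 6*(-10)) = 8*((0 + 1) + 60) = 8*(1 + 60) = 8*61 = 488)
(Q(2) + j)*(-404) = (3/2 + 488)*(-404) = (979/2)*(-404) = -197758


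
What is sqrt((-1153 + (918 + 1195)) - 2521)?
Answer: I*sqrt(1561) ≈ 39.51*I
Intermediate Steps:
sqrt((-1153 + (918 + 1195)) - 2521) = sqrt((-1153 + 2113) - 2521) = sqrt(960 - 2521) = sqrt(-1561) = I*sqrt(1561)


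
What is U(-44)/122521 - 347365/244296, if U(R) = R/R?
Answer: -42559262869/29931390216 ≈ -1.4219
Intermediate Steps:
U(R) = 1
U(-44)/122521 - 347365/244296 = 1/122521 - 347365/244296 = -42559262869/29931390216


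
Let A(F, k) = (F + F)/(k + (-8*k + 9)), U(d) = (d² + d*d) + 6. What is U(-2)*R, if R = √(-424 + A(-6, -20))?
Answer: 28*I*√2353753/149 ≈ 288.31*I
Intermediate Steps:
U(d) = 6 + 2*d² (U(d) = (d² + d²) + 6 = 2*d² + 6 = 6 + 2*d²)
A(F, k) = 2*F/(9 - 7*k) (A(F, k) = (2*F)/(k + (9 - 8*k)) = (2*F)/(9 - 7*k) = 2*F/(9 - 7*k))
R = 2*I*√2353753/149 (R = √(-424 - 2*(-6)/(-9 + 7*(-20))) = √(-424 - 2*(-6)/(-9 - 140)) = √(-424 - 2*(-6)/(-149)) = √(-424 - 2*(-6)*(-1/149)) = √(-424 - 12/149) = √(-63188/149) = 2*I*√2353753/149 ≈ 20.593*I)
U(-2)*R = (6 + 2*(-2)²)*(2*I*√2353753/149) = (6 + 2*4)*(2*I*√2353753/149) = (6 + 8)*(2*I*√2353753/149) = 14*(2*I*√2353753/149) = 28*I*√2353753/149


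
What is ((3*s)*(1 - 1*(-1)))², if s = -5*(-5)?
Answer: 22500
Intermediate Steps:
s = 25
((3*s)*(1 - 1*(-1)))² = ((3*25)*(1 - 1*(-1)))² = (75*(1 + 1))² = (75*2)² = 150² = 22500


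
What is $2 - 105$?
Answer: $-103$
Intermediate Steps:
$2 - 105 = -103$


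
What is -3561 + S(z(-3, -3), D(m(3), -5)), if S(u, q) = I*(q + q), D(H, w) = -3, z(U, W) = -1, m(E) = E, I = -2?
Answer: -3549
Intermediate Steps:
S(u, q) = -4*q (S(u, q) = -2*(q + q) = -4*q)
-3561 + S(z(-3, -3), D(m(3), -5)) = -3561 - 4*(-3) = -3561 + 12 = -3549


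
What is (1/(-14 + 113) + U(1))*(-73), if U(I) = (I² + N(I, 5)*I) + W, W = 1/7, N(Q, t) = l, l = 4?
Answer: -260683/693 ≈ -376.17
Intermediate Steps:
N(Q, t) = 4
W = ⅐ ≈ 0.14286
U(I) = ⅐ + I² + 4*I (U(I) = (I² + 4*I) + ⅐ = ⅐ + I² + 4*I)
(1/(-14 + 113) + U(1))*(-73) = (1/(-14 + 113) + (⅐ + 1² + 4*1))*(-73) = (1/99 + (⅐ + 1 + 4))*(-73) = (1/99 + 36/7)*(-73) = (3571/693)*(-73) = -260683/693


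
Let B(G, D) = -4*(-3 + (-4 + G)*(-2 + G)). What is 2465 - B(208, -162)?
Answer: 170549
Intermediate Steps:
B(G, D) = 12 - 4*(-4 + G)*(-2 + G)
2465 - B(208, -162) = 2465 - (-20 - 4*208**2 + 24*208) = 2465 - (-20 - 4*43264 + 4992) = 2465 - (-20 - 173056 + 4992) = 2465 - 1*(-168084) = 2465 + 168084 = 170549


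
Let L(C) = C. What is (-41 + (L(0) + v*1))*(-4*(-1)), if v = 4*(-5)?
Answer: -244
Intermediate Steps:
v = -20
(-41 + (L(0) + v*1))*(-4*(-1)) = (-41 + (0 - 20*1))*(-4*(-1)) = (-41 + (0 - 20))*4 = (-41 - 20)*4 = -61*4 = -244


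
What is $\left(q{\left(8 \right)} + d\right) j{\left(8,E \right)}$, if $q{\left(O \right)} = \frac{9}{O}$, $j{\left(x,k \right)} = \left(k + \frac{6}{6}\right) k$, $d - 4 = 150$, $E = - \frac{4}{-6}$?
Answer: $\frac{6205}{36} \approx 172.36$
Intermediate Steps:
$E = \frac{2}{3}$ ($E = \left(-4\right) \left(- \frac{1}{6}\right) = \frac{2}{3} \approx 0.66667$)
$d = 154$ ($d = 4 + 150 = 154$)
$j{\left(x,k \right)} = k \left(1 + k\right)$ ($j{\left(x,k \right)} = \left(k + 6 \cdot \frac{1}{6}\right) k = \left(k + 1\right) k = \left(1 + k\right) k = k \left(1 + k\right)$)
$\left(q{\left(8 \right)} + d\right) j{\left(8,E \right)} = \left(\frac{9}{8} + 154\right) \frac{2 \left(1 + \frac{2}{3}\right)}{3} = \left(9 \cdot \frac{1}{8} + 154\right) \frac{2}{3} \cdot \frac{5}{3} = \left(\frac{9}{8} + 154\right) \frac{10}{9} = \frac{1241}{8} \cdot \frac{10}{9} = \frac{6205}{36}$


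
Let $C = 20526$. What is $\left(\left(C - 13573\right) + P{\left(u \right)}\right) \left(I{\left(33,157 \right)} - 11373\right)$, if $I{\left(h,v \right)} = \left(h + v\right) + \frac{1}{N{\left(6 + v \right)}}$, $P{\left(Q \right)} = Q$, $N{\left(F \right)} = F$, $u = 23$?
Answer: $- \frac{12716048128}{163} \approx -7.8013 \cdot 10^{7}$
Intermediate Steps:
$I{\left(h,v \right)} = h + v + \frac{1}{6 + v}$ ($I{\left(h,v \right)} = \left(h + v\right) + \frac{1}{6 + v} = h + v + \frac{1}{6 + v}$)
$\left(\left(C - 13573\right) + P{\left(u \right)}\right) \left(I{\left(33,157 \right)} - 11373\right) = \left(\left(20526 - 13573\right) + 23\right) \left(\frac{1 + \left(6 + 157\right) \left(33 + 157\right)}{6 + 157} - 11373\right) = \left(\left(20526 - 13573\right) + 23\right) \left(\frac{1 + 163 \cdot 190}{163} - 11373\right) = \left(6953 + 23\right) \left(\frac{1 + 30970}{163} - 11373\right) = 6976 \left(\frac{1}{163} \cdot 30971 - 11373\right) = 6976 \left(\frac{30971}{163} - 11373\right) = 6976 \left(- \frac{1822828}{163}\right) = - \frac{12716048128}{163}$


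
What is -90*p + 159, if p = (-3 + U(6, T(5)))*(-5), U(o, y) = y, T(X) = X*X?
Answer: 10059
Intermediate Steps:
T(X) = X**2
p = -110 (p = (-3 + 5**2)*(-5) = (-3 + 25)*(-5) = 22*(-5) = -110)
-90*p + 159 = -90*(-110) + 159 = 9900 + 159 = 10059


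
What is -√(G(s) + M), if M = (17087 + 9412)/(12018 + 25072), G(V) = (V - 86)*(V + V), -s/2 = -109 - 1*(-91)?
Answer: -I*√4951422312090/37090 ≈ -59.994*I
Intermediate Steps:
s = 36 (s = -2*(-109 - 1*(-91)) = -2*(-109 + 91) = -2*(-18) = 36)
G(V) = 2*V*(-86 + V) (G(V) = (-86 + V)*(2*V) = 2*V*(-86 + V))
M = 26499/37090 ≈ 0.71445
-√(G(s) + M) = -√(2*36*(-86 + 36) + 26499/37090) = -√(2*36*(-50) + 26499/37090) = -√(-3600 + 26499/37090) = -√(-133497501/37090) = -I*√4951422312090/37090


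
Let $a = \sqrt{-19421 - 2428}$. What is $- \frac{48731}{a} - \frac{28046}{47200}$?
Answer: $- \frac{14023}{23600} + \frac{48731 i \sqrt{21849}}{21849} \approx -0.5942 + 329.68 i$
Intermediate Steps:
$a = i \sqrt{21849}$ ($a = \sqrt{-21849} = i \sqrt{21849} \approx 147.81 i$)
$- \frac{48731}{a} - \frac{28046}{47200} = - \frac{48731}{i \sqrt{21849}} - \frac{28046}{47200} = - 48731 \left(- \frac{i \sqrt{21849}}{21849}\right) - \frac{14023}{23600} = \frac{48731 i \sqrt{21849}}{21849} - \frac{14023}{23600} = - \frac{14023}{23600} + \frac{48731 i \sqrt{21849}}{21849}$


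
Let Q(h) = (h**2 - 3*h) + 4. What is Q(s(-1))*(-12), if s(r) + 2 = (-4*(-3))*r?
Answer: -2904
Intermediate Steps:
s(r) = -2 + 12*r (s(r) = -2 + (-4*(-3))*r = -2 + 12*r)
Q(h) = 4 + h**2 - 3*h
Q(s(-1))*(-12) = (4 + (-2 + 12*(-1))**2 - 3*(-2 + 12*(-1)))*(-12) = (4 + (-2 - 12)**2 - 3*(-2 - 12))*(-12) = (4 + (-14)**2 - 3*(-14))*(-12) = (4 + 196 + 42)*(-12) = 242*(-12) = -2904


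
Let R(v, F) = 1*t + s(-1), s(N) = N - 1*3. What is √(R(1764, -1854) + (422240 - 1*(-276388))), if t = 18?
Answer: 7*√14258 ≈ 835.85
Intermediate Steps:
s(N) = -3 + N (s(N) = N - 3 = -3 + N)
R(v, F) = 14 (R(v, F) = 1*18 + (-3 - 1) = 18 - 4 = 14)
√(R(1764, -1854) + (422240 - 1*(-276388))) = √(14 + (422240 - 1*(-276388))) = √(14 + (422240 + 276388)) = √(14 + 698628) = √698642 = 7*√14258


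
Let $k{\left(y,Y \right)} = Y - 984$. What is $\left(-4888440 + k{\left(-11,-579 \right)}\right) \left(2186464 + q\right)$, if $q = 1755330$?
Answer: $-19275384485382$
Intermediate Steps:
$k{\left(y,Y \right)} = -984 + Y$ ($k{\left(y,Y \right)} = Y - 984 = -984 + Y$)
$\left(-4888440 + k{\left(-11,-579 \right)}\right) \left(2186464 + q\right) = \left(-4888440 - 1563\right) \left(2186464 + 1755330\right) = \left(-4888440 - 1563\right) 3941794 = \left(-4890003\right) 3941794 = -19275384485382$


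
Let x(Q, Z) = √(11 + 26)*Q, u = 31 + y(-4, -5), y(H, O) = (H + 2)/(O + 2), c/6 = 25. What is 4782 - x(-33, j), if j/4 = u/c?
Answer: 4782 + 33*√37 ≈ 4982.7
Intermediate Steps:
c = 150 (c = 6*25 = 150)
y(H, O) = (2 + H)/(2 + O)
u = 95/3 (u = 31 + (2 - 4)/(2 - 5) = 31 - 2/(-3) = 31 - ⅓*(-2) = 31 + ⅔ = 95/3 ≈ 31.667)
j = 38/45 (j = 4*((95/3)/150) = 4*((95/3)*(1/150)) = 4*(19/90) = 38/45 ≈ 0.84444)
x(Q, Z) = Q*√37 (x(Q, Z) = √37*Q = Q*√37)
4782 - x(-33, j) = 4782 - (-33)*√37 = 4782 + 33*√37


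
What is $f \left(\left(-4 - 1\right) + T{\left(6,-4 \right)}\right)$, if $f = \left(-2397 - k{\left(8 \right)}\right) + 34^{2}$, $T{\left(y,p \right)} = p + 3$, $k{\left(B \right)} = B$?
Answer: $7494$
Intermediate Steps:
$T{\left(y,p \right)} = 3 + p$
$f = -1249$ ($f = \left(-2397 - 8\right) + 34^{2} = \left(-2397 - 8\right) + 1156 = -2405 + 1156 = -1249$)
$f \left(\left(-4 - 1\right) + T{\left(6,-4 \right)}\right) = - 1249 \left(\left(-4 - 1\right) + \left(3 - 4\right)\right) = - 1249 \left(-5 - 1\right) = \left(-1249\right) \left(-6\right) = 7494$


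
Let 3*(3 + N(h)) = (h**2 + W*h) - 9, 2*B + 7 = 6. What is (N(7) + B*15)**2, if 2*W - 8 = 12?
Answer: 24649/36 ≈ 684.69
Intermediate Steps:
B = -1/2 (B = -7/2 + (1/2)*6 = -7/2 + 3 = -1/2 ≈ -0.50000)
W = 10 (W = 4 + (1/2)*12 = 4 + 6 = 10)
N(h) = -6 + h**2/3 + 10*h/3 (N(h) = -3 + ((h**2 + 10*h) - 9)/3 = -3 + (-9 + h**2 + 10*h)/3 = -3 + (-3 + h**2/3 + 10*h/3) = -6 + h**2/3 + 10*h/3)
(N(7) + B*15)**2 = ((-6 + (1/3)*7**2 + (10/3)*7) - 1/2*15)**2 = ((-6 + (1/3)*49 + 70/3) - 15/2)**2 = ((-6 + 49/3 + 70/3) - 15/2)**2 = (101/3 - 15/2)**2 = (157/6)**2 = 24649/36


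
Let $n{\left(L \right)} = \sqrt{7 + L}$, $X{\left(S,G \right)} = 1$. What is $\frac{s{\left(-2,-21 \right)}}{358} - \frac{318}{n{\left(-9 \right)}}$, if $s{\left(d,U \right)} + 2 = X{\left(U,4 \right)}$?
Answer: $- \frac{1}{358} + 159 i \sqrt{2} \approx -0.0027933 + 224.86 i$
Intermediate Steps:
$s{\left(d,U \right)} = -1$ ($s{\left(d,U \right)} = -2 + 1 = -1$)
$\frac{s{\left(-2,-21 \right)}}{358} - \frac{318}{n{\left(-9 \right)}} = - \frac{1}{358} - \frac{318}{\sqrt{7 - 9}} = \left(-1\right) \frac{1}{358} - \frac{318}{\sqrt{-2}} = - \frac{1}{358} - \frac{318}{i \sqrt{2}} = - \frac{1}{358} - 318 \left(- \frac{i \sqrt{2}}{2}\right) = - \frac{1}{358} + 159 i \sqrt{2}$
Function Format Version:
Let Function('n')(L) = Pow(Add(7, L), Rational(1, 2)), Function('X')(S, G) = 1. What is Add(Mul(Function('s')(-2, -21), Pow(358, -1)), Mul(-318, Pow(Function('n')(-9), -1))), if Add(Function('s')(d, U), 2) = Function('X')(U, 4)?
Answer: Add(Rational(-1, 358), Mul(159, I, Pow(2, Rational(1, 2)))) ≈ Add(-0.0027933, Mul(224.86, I))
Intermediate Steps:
Function('s')(d, U) = -1 (Function('s')(d, U) = Add(-2, 1) = -1)
Add(Mul(Function('s')(-2, -21), Pow(358, -1)), Mul(-318, Pow(Function('n')(-9), -1))) = Add(Mul(-1, Pow(358, -1)), Mul(-318, Pow(Pow(Add(7, -9), Rational(1, 2)), -1))) = Add(Mul(-1, Rational(1, 358)), Mul(-318, Pow(Pow(-2, Rational(1, 2)), -1))) = Add(Rational(-1, 358), Mul(-318, Pow(Mul(I, Pow(2, Rational(1, 2))), -1))) = Add(Rational(-1, 358), Mul(-318, Mul(Rational(-1, 2), I, Pow(2, Rational(1, 2))))) = Add(Rational(-1, 358), Mul(159, I, Pow(2, Rational(1, 2))))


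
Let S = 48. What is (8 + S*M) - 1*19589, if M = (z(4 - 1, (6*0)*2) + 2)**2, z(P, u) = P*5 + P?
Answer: -381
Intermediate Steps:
z(P, u) = 6*P (z(P, u) = 5*P + P = 6*P)
M = 400 (M = (6*(4 - 1) + 2)**2 = (6*3 + 2)**2 = (18 + 2)**2 = 20**2 = 400)
(8 + S*M) - 1*19589 = (8 + 48*400) - 1*19589 = (8 + 19200) - 19589 = 19208 - 19589 = -381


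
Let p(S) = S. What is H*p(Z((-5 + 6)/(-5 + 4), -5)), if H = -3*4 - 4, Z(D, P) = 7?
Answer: -112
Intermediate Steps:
H = -16 (H = -12 - 4 = -16)
H*p(Z((-5 + 6)/(-5 + 4), -5)) = -16*7 = -112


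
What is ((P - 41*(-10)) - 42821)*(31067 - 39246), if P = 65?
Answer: 346347934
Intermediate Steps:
((P - 41*(-10)) - 42821)*(31067 - 39246) = ((65 - 41*(-10)) - 42821)*(31067 - 39246) = ((65 + 410) - 42821)*(-8179) = (475 - 42821)*(-8179) = -42346*(-8179) = 346347934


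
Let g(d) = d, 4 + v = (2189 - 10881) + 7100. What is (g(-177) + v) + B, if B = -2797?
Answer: -4570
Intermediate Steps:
v = -1596 (v = -4 + ((2189 - 10881) + 7100) = -4 + (-8692 + 7100) = -4 - 1592 = -1596)
(g(-177) + v) + B = (-177 - 1596) - 2797 = -1773 - 2797 = -4570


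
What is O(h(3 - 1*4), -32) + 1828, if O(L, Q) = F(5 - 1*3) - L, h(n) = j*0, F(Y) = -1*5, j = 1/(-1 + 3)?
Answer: 1823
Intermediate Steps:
j = 1/2 ≈ 0.50000
F(Y) = -5
h(n) = 0 (h(n) = (1/2)*0 = 0)
O(L, Q) = -5 - L
O(h(3 - 1*4), -32) + 1828 = (-5 - 1*0) + 1828 = (-5 + 0) + 1828 = -5 + 1828 = 1823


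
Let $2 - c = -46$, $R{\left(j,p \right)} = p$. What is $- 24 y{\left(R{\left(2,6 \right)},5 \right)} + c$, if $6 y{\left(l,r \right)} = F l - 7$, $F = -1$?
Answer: $100$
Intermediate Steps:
$c = 48$ ($c = 2 - -46 = 2 + 46 = 48$)
$y{\left(l,r \right)} = - \frac{7}{6} - \frac{l}{6}$ ($y{\left(l,r \right)} = \frac{- l - 7}{6} = \frac{-7 - l}{6} = - \frac{7}{6} - \frac{l}{6}$)
$- 24 y{\left(R{\left(2,6 \right)},5 \right)} + c = - 24 \left(- \frac{7}{6} - 1\right) + 48 = \left(-24\right) \left(- \frac{13}{6}\right) + 48 = 52 + 48 = 100$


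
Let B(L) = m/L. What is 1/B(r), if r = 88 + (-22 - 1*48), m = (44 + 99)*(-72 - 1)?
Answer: -18/10439 ≈ -0.0017243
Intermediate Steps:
m = -10439 (m = 143*(-73) = -10439)
r = 18 (r = 88 + (-22 - 48) = 88 - 70 = 18)
B(L) = -10439/L
1/B(r) = 1/(-10439/18) = -18/10439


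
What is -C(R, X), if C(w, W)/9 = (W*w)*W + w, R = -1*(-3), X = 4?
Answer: -459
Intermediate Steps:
R = 3
C(w, W) = 9*w + 9*w*W**2 (C(w, W) = 9*((W*w)*W + w) = 9*(w*W**2 + w) = 9*(w + w*W**2) = 9*w + 9*w*W**2)
-C(R, X) = -9*3*(1 + 4**2) = -9*3*(1 + 16) = -9*3*17 = -1*459 = -459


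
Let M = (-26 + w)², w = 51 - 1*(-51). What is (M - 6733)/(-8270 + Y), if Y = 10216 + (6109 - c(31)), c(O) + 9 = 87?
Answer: -319/2659 ≈ -0.11997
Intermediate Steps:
c(O) = 78 (c(O) = -9 + 87 = 78)
w = 102 (w = 51 + 51 = 102)
M = 5776 (M = (-26 + 102)² = 76² = 5776)
Y = 16247 (Y = 10216 + (6109 - 1*78) = 10216 + (6109 - 78) = 10216 + 6031 = 16247)
(M - 6733)/(-8270 + Y) = (5776 - 6733)/(-8270 + 16247) = -957/7977 = -957*1/7977 = -319/2659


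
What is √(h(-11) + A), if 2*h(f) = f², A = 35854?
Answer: 3*√15962/2 ≈ 189.51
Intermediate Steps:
h(f) = f²/2
√(h(-11) + A) = √((½)*(-11)² + 35854) = √((½)*121 + 35854) = √(121/2 + 35854) = √(71829/2) = 3*√15962/2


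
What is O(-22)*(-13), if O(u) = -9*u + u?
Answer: -2288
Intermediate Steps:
O(u) = -8*u
O(-22)*(-13) = -8*(-22)*(-13) = 176*(-13) = -2288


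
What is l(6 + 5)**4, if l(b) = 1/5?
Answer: 1/625 ≈ 0.0016000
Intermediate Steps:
l(b) = 1/5
l(6 + 5)**4 = (1/5)**4 = 1/625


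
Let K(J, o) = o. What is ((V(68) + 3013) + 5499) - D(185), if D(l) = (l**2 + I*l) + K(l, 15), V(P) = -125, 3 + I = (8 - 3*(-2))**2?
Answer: -61558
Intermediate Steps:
I = 193 (I = -3 + (8 - 3*(-2))**2 = -3 + (8 + 6)**2 = -3 + 14**2 = -3 + 196 = 193)
D(l) = 15 + l**2 + 193*l (D(l) = (l**2 + 193*l) + 15 = 15 + l**2 + 193*l)
((V(68) + 3013) + 5499) - D(185) = ((-125 + 3013) + 5499) - (15 + 185**2 + 193*185) = (2888 + 5499) - (15 + 34225 + 35705) = 8387 - 1*69945 = 8387 - 69945 = -61558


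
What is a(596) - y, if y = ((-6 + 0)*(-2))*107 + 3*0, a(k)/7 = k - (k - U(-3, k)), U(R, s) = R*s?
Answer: -13800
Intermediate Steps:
a(k) = -21*k (a(k) = 7*(k - (k - (-3)*k)) = 7*(k - (k + 3*k)) = 7*(k - 4*k) = 7*(-3*k) = -21*k)
y = 1284 (y = -6*(-2)*107 + 0 = 12*107 + 0 = 1284 + 0 = 1284)
a(596) - y = -21*596 - 1*1284 = -12516 - 1284 = -13800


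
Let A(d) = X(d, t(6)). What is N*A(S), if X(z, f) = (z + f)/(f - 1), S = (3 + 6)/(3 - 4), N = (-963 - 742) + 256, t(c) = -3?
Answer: -4347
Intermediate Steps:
N = -1449 (N = -1705 + 256 = -1449)
S = -9 (S = 9/(-1) = 9*(-1) = -9)
X(z, f) = (f + z)/(-1 + f)
A(d) = ¾ - d/4 (A(d) = (-3 + d)/(-1 - 3) = (-3 + d)/(-4) = -(-3 + d)/4 = ¾ - d/4)
N*A(S) = -1449*(¾ - ¼*(-9)) = -1449*(¾ + 9/4) = -1449*3 = -4347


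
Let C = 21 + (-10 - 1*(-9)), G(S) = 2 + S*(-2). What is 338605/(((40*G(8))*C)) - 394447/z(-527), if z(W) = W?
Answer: 847872313/1180480 ≈ 718.24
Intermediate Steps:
G(S) = 2 - 2*S
C = 20 (C = 21 + (-10 + 9) = 21 - 1 = 20)
338605/(((40*G(8))*C)) - 394447/z(-527) = 338605/(((40*(2 - 2*8))*20)) - 394447/(-527) = 338605/(((40*(2 - 16))*20)) - 394447*(-1/527) = 338605/(((40*(-14))*20)) + 394447/527 = 338605/((-560*20)) + 394447/527 = 338605/(-11200) + 394447/527 = 338605*(-1/11200) + 394447/527 = -67721/2240 + 394447/527 = 847872313/1180480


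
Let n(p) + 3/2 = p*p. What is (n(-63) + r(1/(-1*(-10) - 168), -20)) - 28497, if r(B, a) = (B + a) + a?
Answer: -1940991/79 ≈ -24570.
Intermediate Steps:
n(p) = -3/2 + p² (n(p) = -3/2 + p*p = -3/2 + p²)
r(B, a) = B + 2*a
(n(-63) + r(1/(-1*(-10) - 168), -20)) - 28497 = ((-3/2 + (-63)²) + (1/(-1*(-10) - 168) + 2*(-20))) - 28497 = ((-3/2 + 3969) + (1/(10 - 168) - 40)) - 28497 = (7935/2 + (1/(-158) - 40)) - 28497 = (7935/2 + (-1/158 - 40)) - 28497 = (7935/2 - 6321/158) - 28497 = 310272/79 - 28497 = -1940991/79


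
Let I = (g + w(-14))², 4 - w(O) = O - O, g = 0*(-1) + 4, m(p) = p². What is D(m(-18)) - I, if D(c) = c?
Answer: 260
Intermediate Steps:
g = 4 (g = 0 + 4 = 4)
w(O) = 4 (w(O) = 4 - (O - O) = 4 - 1*0 = 4 + 0 = 4)
I = 64 (I = (4 + 4)² = 8² = 64)
D(m(-18)) - I = (-18)² - 1*64 = 324 - 64 = 260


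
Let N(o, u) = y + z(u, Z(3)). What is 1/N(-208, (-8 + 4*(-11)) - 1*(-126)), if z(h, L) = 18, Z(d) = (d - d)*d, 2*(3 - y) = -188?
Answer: 1/115 ≈ 0.0086956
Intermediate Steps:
y = 97 (y = 3 - 1/2*(-188) = 3 + 94 = 97)
Z(d) = 0 (Z(d) = 0*d = 0)
N(o, u) = 115 (N(o, u) = 97 + 18 = 115)
1/N(-208, (-8 + 4*(-11)) - 1*(-126)) = 1/115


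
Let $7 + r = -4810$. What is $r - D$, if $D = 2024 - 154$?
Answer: $-6687$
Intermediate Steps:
$D = 1870$
$r = -4817$ ($r = -7 - 4810 = -4817$)
$r - D = -4817 - 1870 = -6687$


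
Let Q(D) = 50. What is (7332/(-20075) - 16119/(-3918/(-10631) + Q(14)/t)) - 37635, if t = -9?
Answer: -343999786544541/9962981600 ≈ -34528.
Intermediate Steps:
(7332/(-20075) - 16119/(-3918/(-10631) + Q(14)/t)) - 37635 = (7332/(-20075) - 16119/(-3918/(-10631) + 50/(-9))) - 37635 = (7332*(-1/20075) - 16119/(-3918*(-1/10631) + 50*(-⅑))) - 37635 = (-7332/20075 - 16119/(3918/10631 - 50/9)) - 37635 = (-7332/20075 - 16119/(-496288/95679)) - 37635 = (-7332/20075 - 16119*(-95679/496288)) - 37635 = (-7332/20075 + 1542249801/496288) - 37635 = 30957025971459/9962981600 - 37635 = -343999786544541/9962981600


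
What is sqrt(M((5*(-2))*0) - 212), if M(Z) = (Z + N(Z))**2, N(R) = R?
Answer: 2*I*sqrt(53) ≈ 14.56*I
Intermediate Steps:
M(Z) = 4*Z**2 (M(Z) = (Z + Z)**2 = (2*Z)**2 = 4*Z**2)
sqrt(M((5*(-2))*0) - 212) = sqrt(4*((5*(-2))*0)**2 - 212) = sqrt(4*(-10*0)**2 - 212) = sqrt(4*0**2 - 212) = sqrt(4*0 - 212) = sqrt(0 - 212) = sqrt(-212) = 2*I*sqrt(53)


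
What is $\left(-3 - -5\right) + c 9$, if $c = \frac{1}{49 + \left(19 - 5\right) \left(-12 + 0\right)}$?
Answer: $\frac{229}{119} \approx 1.9244$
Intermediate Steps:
$c = - \frac{1}{119}$ ($c = \frac{1}{49 + 14 \left(-12\right)} = \frac{1}{49 - 168} = \frac{1}{-119} = - \frac{1}{119} \approx -0.0084034$)
$\left(-3 - -5\right) + c 9 = \left(-3 - -5\right) - \frac{9}{119} = \left(-3 + 5\right) - \frac{9}{119} = 2 - \frac{9}{119} = \frac{229}{119}$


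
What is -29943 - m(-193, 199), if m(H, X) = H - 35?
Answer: -29715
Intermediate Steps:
m(H, X) = -35 + H
-29943 - m(-193, 199) = -29943 - (-35 - 193) = -29943 - 1*(-228) = -29943 + 228 = -29715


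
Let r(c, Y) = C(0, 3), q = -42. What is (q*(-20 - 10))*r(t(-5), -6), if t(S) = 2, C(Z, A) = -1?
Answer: -1260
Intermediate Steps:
r(c, Y) = -1
(q*(-20 - 10))*r(t(-5), -6) = -42*(-20 - 10)*(-1) = -42*(-30)*(-1) = 1260*(-1) = -1260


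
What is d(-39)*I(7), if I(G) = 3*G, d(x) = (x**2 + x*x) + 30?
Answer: 64512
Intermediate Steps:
d(x) = 30 + 2*x**2 (d(x) = (x**2 + x**2) + 30 = 2*x**2 + 30 = 30 + 2*x**2)
d(-39)*I(7) = (30 + 2*(-39)**2)*(3*7) = (30 + 2*1521)*21 = (30 + 3042)*21 = 3072*21 = 64512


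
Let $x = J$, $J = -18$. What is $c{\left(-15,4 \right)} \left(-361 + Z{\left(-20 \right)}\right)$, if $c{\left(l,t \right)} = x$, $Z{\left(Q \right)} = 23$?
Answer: $6084$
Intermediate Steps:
$x = -18$
$c{\left(l,t \right)} = -18$
$c{\left(-15,4 \right)} \left(-361 + Z{\left(-20 \right)}\right) = - 18 \left(-361 + 23\right) = \left(-18\right) \left(-338\right) = 6084$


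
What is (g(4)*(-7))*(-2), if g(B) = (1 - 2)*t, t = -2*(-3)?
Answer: -84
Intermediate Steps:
t = 6
g(B) = -6 (g(B) = (1 - 2)*6 = -1*6 = -6)
(g(4)*(-7))*(-2) = -6*(-7)*(-2) = 42*(-2) = -84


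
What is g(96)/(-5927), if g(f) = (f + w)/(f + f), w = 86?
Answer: -91/568992 ≈ -0.00015993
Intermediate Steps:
g(f) = (86 + f)/(2*f) (g(f) = (f + 86)/(f + f) = (86 + f)/((2*f)) = (86 + f)*(1/(2*f)) = (86 + f)/(2*f))
g(96)/(-5927) = ((½)*(86 + 96)/96)/(-5927) = ((½)*(1/96)*182)*(-1/5927) = (91/96)*(-1/5927) = -91/568992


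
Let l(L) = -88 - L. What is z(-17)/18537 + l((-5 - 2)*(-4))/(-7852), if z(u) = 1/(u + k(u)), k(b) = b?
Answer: 18275519/1237196454 ≈ 0.014772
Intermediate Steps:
z(u) = 1/(2*u) (z(u) = 1/(u + u) = 1/(2*u))
z(-17)/18537 + l((-5 - 2)*(-4))/(-7852) = ((1/2)/(-17))/18537 + (-88 - (-5 - 2)*(-4))/(-7852) = ((1/2)*(-1/17))*(1/18537) + (-88 - (-7)*(-4))*(-1/7852) = -1/34*1/18537 + (-88 - 1*28)*(-1/7852) = -1/630258 + (-88 - 28)*(-1/7852) = -1/630258 - 116*(-1/7852) = -1/630258 + 29/1963 = 18275519/1237196454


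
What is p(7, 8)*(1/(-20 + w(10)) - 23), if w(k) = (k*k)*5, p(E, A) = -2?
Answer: 11039/240 ≈ 45.996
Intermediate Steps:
w(k) = 5*k² (w(k) = k²*5 = 5*k²)
p(7, 8)*(1/(-20 + w(10)) - 23) = -2*(1/(-20 + 5*10²) - 23) = -2*(1/(-20 + 5*100) - 23) = -2*(1/(-20 + 500) - 23) = -2*(1/480 - 23) = -2*(-11039/480) = 11039/240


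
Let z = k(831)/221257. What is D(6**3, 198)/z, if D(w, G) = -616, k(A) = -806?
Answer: 68147156/403 ≈ 1.6910e+5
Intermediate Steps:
z = -806/221257 ≈ -0.0036428
D(6**3, 198)/z = -616/(-806/221257) = -616*(-221257/806) = 68147156/403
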